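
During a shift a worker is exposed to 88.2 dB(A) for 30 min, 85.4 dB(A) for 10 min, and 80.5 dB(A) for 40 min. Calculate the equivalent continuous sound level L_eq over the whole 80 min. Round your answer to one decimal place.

Weight each interval's intensity by its duration and average over T = 80 min:
Σ tᵢ·10^(Lᵢ/10) = 30·10^(88.2/10) + 10·10^(85.4/10) + 40·10^(80.5/10) = 2.778e+10.
L_eq = 10·log₁₀(2.778e+10/80) = 85.41 dB(A).

85.4 dB(A)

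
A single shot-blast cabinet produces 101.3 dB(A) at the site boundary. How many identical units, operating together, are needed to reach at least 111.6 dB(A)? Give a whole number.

Need L₁ + 10·log₁₀ N ≥ 111.6, i.e. log₁₀ N ≥ 1.03.
N ≥ 10^(10.3/10) = 10.715, so N = 11.

11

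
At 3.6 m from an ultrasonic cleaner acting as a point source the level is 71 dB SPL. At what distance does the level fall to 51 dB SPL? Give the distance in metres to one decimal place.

The 20.0 dB drop corresponds to a distance ratio of 10^(20.0/20) for a point source.
r₂ = 3.6·10^((71−51)/20) = 3.6·10^(20.0/20) = 36.00 m.

36.0 m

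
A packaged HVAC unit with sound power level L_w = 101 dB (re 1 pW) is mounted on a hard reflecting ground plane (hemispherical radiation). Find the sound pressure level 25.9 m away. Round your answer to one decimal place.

64.8 dB

The power spreads over a hemisphere of area 2π·r², so L_p = L_w − 10·log₁₀(2π·r²).
2π·r² = 4215 m², 10·log₁₀ of that is 36.248 dB.
L_p = 101 − 36.248 = 64.75 dB.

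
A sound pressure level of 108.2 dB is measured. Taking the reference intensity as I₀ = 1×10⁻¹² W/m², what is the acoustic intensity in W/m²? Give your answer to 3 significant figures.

L = 10·log₁₀(I/I₀) ⇒ I = I₀·10^(L/10) = 10⁻¹² × 10^10.82.

0.0661 W/m²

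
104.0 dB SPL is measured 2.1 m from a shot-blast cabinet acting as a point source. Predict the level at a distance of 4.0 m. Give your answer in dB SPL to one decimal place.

98.4 dB SPL

Spherical spreading from a point source gives a 20·log₁₀(r₂/r₁) drop.
L₂ = 104.0 − 20·log₁₀(4.0/2.1) = 104.0 − 5.597 = 98.40 dB SPL.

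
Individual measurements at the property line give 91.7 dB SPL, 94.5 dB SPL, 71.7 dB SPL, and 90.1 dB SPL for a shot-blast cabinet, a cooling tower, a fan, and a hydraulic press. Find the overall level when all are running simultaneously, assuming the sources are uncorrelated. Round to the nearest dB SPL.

97 dB SPL

Incoherent sources combine by intensity addition: L_total = 10·log₁₀(Σ 10^(L_i/10)).
Σ 10^(L/10) = 10^(91.7/10) + 10^(94.5/10) + 10^(71.7/10) + 10^(90.1/10) = 5.336e+09.
L_total = 10·log₁₀(5.336e+09) = 97.27 dB SPL.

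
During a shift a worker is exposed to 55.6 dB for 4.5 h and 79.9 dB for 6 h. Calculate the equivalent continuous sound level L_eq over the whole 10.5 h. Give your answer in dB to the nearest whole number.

The energy average is taken in the linear domain: L_eq = 10·log₁₀[(Σ tᵢ·10^(Lᵢ/10))/T], T = 10.5 h.
Σ tᵢ·10^(Lᵢ/10) = 4.5·10^(55.6/10) + 6·10^(79.9/10) = 5.880e+08.
L_eq = 10·log₁₀(5.880e+08/10.5) = 77.48 dB.

77 dB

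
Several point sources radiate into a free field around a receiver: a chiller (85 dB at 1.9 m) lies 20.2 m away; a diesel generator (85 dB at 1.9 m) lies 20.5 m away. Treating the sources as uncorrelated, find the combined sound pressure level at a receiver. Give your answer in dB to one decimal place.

67.4 dB

Propagate each source to the receiver with L = L_ref − 20·log₁₀(r/r_ref), then add intensities.
chiller: 85 − 20·log₁₀(20.2/1.9) = 85 − 20.53 = 64.47 dB.
diesel generator: 85 − 20·log₁₀(20.5/1.9) = 85 − 20.66 = 64.34 dB.
Σ 10^(L/10) = 5.514e+06 → L_total = 10·log₁₀(5.514e+06) = 67.41 dB.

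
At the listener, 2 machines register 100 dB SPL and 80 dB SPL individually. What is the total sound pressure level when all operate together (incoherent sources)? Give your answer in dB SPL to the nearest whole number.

For uncorrelated sources the intensities add, so convert each level to linear form, sum, and take 10·log₁₀ of the total.
Σ 10^(L/10) = 10^(100/10) + 10^(80/10) = 1.010e+10.
L_total = 10·log₁₀(1.010e+10) = 100.04 dB SPL.

100 dB SPL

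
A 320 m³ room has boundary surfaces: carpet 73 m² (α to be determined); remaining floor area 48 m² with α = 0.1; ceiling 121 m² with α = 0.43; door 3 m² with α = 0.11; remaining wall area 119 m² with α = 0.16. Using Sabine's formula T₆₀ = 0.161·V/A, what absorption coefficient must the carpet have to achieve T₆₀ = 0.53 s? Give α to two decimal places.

A = 0.161·V/T₆₀ = 0.161·320/0.53 = 97.21 m² sabins.
Absorption from the other surfaces = 48·0.1 + 121·0.43 + 3·0.11 + 119·0.16 = 76.20 m², so the carpet must supply 21.01 m² over 73 m².
α = 21.01/73 = 0.288.

0.29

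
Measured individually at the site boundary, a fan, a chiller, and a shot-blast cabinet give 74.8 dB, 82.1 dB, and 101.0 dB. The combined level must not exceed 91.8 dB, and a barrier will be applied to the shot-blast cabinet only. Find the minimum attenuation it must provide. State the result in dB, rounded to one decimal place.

Fixed contribution from the other sources: Σ 10^(L/10) = 10^(74.8/10) + 10^(82.1/10) = 1.924e+08 (82.84 dB).
The limit corresponds to 10^(91.8/10) = 1.514e+09; subtracting the fixed part leaves 1.321e+09 for the shot-blast cabinet, i.e. 91.21 dB.
So the shot-blast cabinet must be reduced from 101.0 to 91.21 dB: IL = 9.79 dB.

9.8 dB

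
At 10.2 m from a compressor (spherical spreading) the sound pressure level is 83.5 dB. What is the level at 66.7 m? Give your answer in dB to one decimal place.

67.2 dB

For a point source, L₂ = L₁ − 20·log₁₀(r₂/r₁).
L₂ = 83.5 − 20·log₁₀(66.7/10.2) = 83.5 − 16.311 = 67.19 dB.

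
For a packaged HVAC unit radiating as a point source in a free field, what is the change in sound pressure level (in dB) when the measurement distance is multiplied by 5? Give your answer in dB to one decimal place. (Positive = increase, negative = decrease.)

A point source loses 6 dB per doubling of distance; generally ΔL = −20·log₁₀(r₂/r₁).
ΔL = −20·log₁₀(5) = -13.98 dB.

-14.0 dB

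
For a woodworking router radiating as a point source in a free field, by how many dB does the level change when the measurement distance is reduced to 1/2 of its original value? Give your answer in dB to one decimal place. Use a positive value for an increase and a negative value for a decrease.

+6.0 dB

With spherical spreading the level changes by −20·log₁₀(r₂/r₁).
ΔL = −20·log₁₀(0.5) = +6.02 dB.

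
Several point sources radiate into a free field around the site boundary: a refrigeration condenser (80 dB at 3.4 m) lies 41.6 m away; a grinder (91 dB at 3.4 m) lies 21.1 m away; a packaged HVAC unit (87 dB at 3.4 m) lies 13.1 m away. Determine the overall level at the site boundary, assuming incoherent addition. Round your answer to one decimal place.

Propagate each source to the receiver with L = L_ref − 20·log₁₀(r/r_ref), then add intensities.
refrigeration condenser: 80 − 20·log₁₀(41.6/3.4) = 80 − 21.75 = 58.25 dB.
grinder: 91 − 20·log₁₀(21.1/3.4) = 91 − 15.86 = 75.14 dB.
packaged HVAC unit: 87 − 20·log₁₀(13.1/3.4) = 87 − 11.72 = 75.28 dB.
Σ 10^(L/10) = 6.712e+07 → L_total = 10·log₁₀(6.712e+07) = 78.27 dB.

78.3 dB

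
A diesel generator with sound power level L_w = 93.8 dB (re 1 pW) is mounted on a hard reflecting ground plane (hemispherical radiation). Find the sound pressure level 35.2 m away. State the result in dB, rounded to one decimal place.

Free-field hemispherical radiation: L_p = L_w − 10·log₁₀(2π·r²), r = 35.2 m.
2π·r² = 7785 m², 10·log₁₀ of that is 38.913 dB.
L_p = 93.8 − 38.913 = 54.89 dB.

54.9 dB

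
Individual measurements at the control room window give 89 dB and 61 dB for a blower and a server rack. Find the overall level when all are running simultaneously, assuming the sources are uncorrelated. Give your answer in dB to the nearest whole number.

89 dB

For uncorrelated sources the intensities add, so convert each level to linear form, sum, and take 10·log₁₀ of the total.
Σ 10^(L/10) = 10^(89/10) + 10^(61/10) = 7.956e+08.
L_total = 10·log₁₀(7.956e+08) = 89.01 dB.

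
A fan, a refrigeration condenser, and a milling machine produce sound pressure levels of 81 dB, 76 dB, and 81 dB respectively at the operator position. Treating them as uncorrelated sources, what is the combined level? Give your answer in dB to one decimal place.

Incoherent sources combine by intensity addition: L_total = 10·log₁₀(Σ 10^(L_i/10)).
Σ 10^(L/10) = 10^(81/10) + 10^(76/10) + 10^(81/10) = 2.916e+08.
L_total = 10·log₁₀(2.916e+08) = 84.65 dB.

84.6 dB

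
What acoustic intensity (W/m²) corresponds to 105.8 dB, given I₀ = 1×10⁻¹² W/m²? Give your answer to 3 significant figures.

0.0380 W/m²

I/I₀ = 10^(105.8/10) = 3.802e+10, so I = 3.802e+10 × 10⁻¹² W/m².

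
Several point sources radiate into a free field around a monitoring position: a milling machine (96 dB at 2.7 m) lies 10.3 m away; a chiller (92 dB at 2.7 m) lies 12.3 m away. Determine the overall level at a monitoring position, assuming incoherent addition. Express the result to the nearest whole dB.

Apply inverse-square spreading to bring every level to the receiver, then sum 10^(L/10).
milling machine: 96 − 20·log₁₀(10.3/2.7) = 96 − 11.63 = 84.37 dB.
chiller: 92 − 20·log₁₀(12.3/2.7) = 92 − 13.17 = 78.83 dB.
Σ 10^(L/10) = 3.499e+08 → L_total = 10·log₁₀(3.499e+08) = 85.44 dB.

85 dB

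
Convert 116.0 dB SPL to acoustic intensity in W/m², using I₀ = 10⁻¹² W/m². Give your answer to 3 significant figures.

0.398 W/m²

L = 10·log₁₀(I/I₀) ⇒ I = I₀·10^(L/10) = 10⁻¹² × 10^11.60.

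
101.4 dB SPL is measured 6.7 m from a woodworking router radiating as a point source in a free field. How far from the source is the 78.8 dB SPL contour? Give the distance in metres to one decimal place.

Point-source spreading drops the level by 20·log₁₀(r₂/r₁); inverting, r₂/r₁ = 10^(ΔL/20).
r₂ = 6.7·10^((101.4−78.8)/20) = 6.7·10^(22.6/20) = 90.38 m.

90.4 m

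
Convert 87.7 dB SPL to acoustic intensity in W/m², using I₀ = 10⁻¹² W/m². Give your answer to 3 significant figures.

0.000589 W/m²

I/I₀ = 10^(87.7/10) = 5.888e+08, so I = 5.888e+08 × 10⁻¹² W/m².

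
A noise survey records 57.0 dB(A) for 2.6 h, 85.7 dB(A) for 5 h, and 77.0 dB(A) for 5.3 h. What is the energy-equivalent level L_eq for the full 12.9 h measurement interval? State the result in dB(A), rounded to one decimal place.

L_eq = 10·log₁₀[(1/T)·Σ tᵢ·10^(Lᵢ/10)] with T = 12.9 h.
Σ tᵢ·10^(Lᵢ/10) = 2.6·10^(57.0/10) + 5·10^(85.7/10) + 5.3·10^(77.0/10) = 2.125e+09.
L_eq = 10·log₁₀(2.125e+09/12.9) = 82.17 dB(A).

82.2 dB(A)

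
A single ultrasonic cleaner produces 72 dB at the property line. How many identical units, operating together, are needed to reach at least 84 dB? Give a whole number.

N identical sources give L₁ + 10·log₁₀ N, so require 10·log₁₀ N ≥ 84 − 72 = 12.0 dB.
N ≥ 10^(12.0/10) = 15.849, so N = 16.

16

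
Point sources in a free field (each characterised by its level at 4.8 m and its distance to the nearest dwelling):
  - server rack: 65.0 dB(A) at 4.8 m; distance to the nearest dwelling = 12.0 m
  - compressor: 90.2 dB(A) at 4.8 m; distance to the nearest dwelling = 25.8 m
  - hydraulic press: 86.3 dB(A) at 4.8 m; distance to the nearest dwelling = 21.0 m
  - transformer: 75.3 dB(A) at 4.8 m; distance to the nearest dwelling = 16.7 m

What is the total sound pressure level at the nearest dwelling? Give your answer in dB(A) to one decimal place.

Apply inverse-square spreading to bring every level to the receiver, then sum 10^(L/10).
server rack: 65.0 − 20·log₁₀(12.0/4.8) = 65.0 − 7.96 = 57.04 dB(A).
compressor: 90.2 − 20·log₁₀(25.8/4.8) = 90.2 − 14.61 = 75.59 dB(A).
hydraulic press: 86.3 − 20·log₁₀(21.0/4.8) = 86.3 − 12.82 = 73.48 dB(A).
transformer: 75.3 − 20·log₁₀(16.7/4.8) = 75.3 − 10.83 = 64.47 dB(A).
Σ 10^(L/10) = 6.184e+07 → L_total = 10·log₁₀(6.184e+07) = 77.91 dB(A).

77.9 dB(A)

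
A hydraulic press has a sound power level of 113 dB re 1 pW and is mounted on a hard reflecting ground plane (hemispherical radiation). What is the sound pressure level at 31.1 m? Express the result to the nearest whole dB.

75 dB

The power spreads over a hemisphere of area 2π·r², so L_p = L_w − 10·log₁₀(2π·r²).
2π·r² = 6077 m², 10·log₁₀ of that is 37.837 dB.
L_p = 113 − 37.837 = 75.16 dB.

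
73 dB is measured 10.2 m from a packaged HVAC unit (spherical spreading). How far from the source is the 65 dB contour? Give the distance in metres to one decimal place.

Point-source spreading drops the level by 20·log₁₀(r₂/r₁); inverting, r₂/r₁ = 10^(ΔL/20).
r₂ = 10.2·10^((73−65)/20) = 10.2·10^(8.0/20) = 25.62 m.

25.6 m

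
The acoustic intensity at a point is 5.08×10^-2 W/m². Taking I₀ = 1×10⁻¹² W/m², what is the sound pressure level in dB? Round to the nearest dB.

107 dB

Dividing by I₀ shifts the exponent by 12: I/I₀ = 5.08×10^10.
L = 10·(0.7059 + 10) = 107.06 dB.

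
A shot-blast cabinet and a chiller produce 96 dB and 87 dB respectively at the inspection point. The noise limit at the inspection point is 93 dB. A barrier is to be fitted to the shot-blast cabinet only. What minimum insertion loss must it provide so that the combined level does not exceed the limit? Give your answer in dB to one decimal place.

Fixed contribution from the other source: Σ 10^(L/10) = 10^(87/10) = 5.012e+08 (87.00 dB).
The limit corresponds to 10^(93/10) = 1.995e+09; subtracting the fixed part leaves 1.494e+09 for the shot-blast cabinet, i.e. 91.74 dB.
So the shot-blast cabinet must be reduced from 96 to 91.74 dB: IL = 4.26 dB.

4.3 dB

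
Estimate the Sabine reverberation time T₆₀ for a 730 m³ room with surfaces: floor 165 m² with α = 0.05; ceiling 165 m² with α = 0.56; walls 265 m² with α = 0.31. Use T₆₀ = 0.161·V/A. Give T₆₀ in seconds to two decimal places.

A = Σ Sᵢαᵢ = 165·0.05 + 165·0.56 + 265·0.31 = 182.80 m².
T₆₀ = 0.161·V/A = 0.161·730/182.80 = 0.643 s.

0.64 s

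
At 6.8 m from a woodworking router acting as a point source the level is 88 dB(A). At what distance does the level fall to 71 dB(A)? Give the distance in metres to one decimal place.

The 17.0 dB drop corresponds to a distance ratio of 10^(17.0/20) for a point source.
r₂ = 6.8·10^((88−71)/20) = 6.8·10^(17.0/20) = 48.14 m.

48.1 m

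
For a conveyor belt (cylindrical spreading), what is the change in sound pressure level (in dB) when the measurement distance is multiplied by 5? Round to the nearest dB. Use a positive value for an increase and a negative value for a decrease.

-7 dB

With cylindrical spreading the level changes by −10·log₁₀(r₂/r₁).
ΔL = −10·log₁₀(5) = -6.99 dB.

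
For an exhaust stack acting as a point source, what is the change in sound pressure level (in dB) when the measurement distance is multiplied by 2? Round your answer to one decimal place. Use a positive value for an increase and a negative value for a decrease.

With spherical spreading the level changes by −20·log₁₀(r₂/r₁).
ΔL = −20·log₁₀(2) = -6.02 dB.

-6.0 dB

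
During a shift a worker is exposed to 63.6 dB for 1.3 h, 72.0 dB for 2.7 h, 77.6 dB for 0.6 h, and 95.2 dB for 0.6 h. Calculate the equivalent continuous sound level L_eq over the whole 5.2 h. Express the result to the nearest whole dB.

86 dB

Weight each interval's intensity by its duration and average over T = 5.2 h:
Σ tᵢ·10^(Lᵢ/10) = 1.3·10^(63.6/10) + 2.7·10^(72.0/10) + 0.6·10^(77.6/10) + 0.6·10^(95.2/10) = 2.067e+09.
L_eq = 10·log₁₀(2.067e+09/5.2) = 85.99 dB.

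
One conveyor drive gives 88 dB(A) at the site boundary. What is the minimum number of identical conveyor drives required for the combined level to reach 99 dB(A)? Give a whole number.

Need L₁ + 10·log₁₀ N ≥ 99, i.e. log₁₀ N ≥ 1.10.
N ≥ 10^(11.0/10) = 12.589, so N = 13.

13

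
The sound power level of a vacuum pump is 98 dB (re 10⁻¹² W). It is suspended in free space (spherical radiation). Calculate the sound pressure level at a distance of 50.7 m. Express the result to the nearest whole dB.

53 dB

The power spreads over a sphere of area 4π·r², so L_p = L_w − 10·log₁₀(4π·r²).
4π·r² = 3.23e+04 m², 10·log₁₀ of that is 45.092 dB.
L_p = 98 − 45.092 = 52.91 dB.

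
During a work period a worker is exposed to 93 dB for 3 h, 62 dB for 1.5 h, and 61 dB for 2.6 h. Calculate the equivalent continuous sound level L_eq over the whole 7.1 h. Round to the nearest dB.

89 dB

L_eq = 10·log₁₀[(1/T)·Σ tᵢ·10^(Lᵢ/10)] with T = 7.1 h.
Σ tᵢ·10^(Lᵢ/10) = 3·10^(93/10) + 1.5·10^(62/10) + 2.6·10^(61/10) = 5.991e+09.
L_eq = 10·log₁₀(5.991e+09/7.1) = 89.26 dB.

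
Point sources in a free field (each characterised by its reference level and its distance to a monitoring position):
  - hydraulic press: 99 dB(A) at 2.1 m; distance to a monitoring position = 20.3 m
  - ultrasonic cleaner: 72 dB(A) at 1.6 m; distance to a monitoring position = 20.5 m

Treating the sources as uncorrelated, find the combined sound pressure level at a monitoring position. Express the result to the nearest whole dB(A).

79 dB(A)

Propagate each source to the receiver with L = L_ref − 20·log₁₀(r/r_ref), then add intensities.
hydraulic press: 99 − 20·log₁₀(20.3/2.1) = 99 − 19.71 = 79.29 dB(A).
ultrasonic cleaner: 72 − 20·log₁₀(20.5/1.6) = 72 − 22.15 = 49.85 dB(A).
Σ 10^(L/10) = 8.510e+07 → L_total = 10·log₁₀(8.510e+07) = 79.30 dB(A).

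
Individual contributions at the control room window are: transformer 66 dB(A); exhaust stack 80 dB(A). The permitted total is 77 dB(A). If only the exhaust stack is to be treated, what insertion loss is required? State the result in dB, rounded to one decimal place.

Everything except the exhaust stack sums to 10^(66/10) = 3.981e+06 in linear terms, 66.00 dB(A).
To meet 77 dB(A) overall, the treated exhaust stack may contribute at most 10^(77/10) − 3.981e+06 = 4.614e+07, i.e. 76.64 dB(A).
Required insertion loss = 80 − 76.64 = 3.36 dB.

3.4 dB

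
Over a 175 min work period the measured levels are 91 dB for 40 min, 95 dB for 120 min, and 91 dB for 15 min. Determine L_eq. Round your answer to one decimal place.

The energy average is taken in the linear domain: L_eq = 10·log₁₀[(Σ tᵢ·10^(Lᵢ/10))/T], T = 175 min.
Σ tᵢ·10^(Lᵢ/10) = 40·10^(91/10) + 120·10^(95/10) + 15·10^(91/10) = 4.487e+11.
L_eq = 10·log₁₀(4.487e+11/175) = 94.09 dB.

94.1 dB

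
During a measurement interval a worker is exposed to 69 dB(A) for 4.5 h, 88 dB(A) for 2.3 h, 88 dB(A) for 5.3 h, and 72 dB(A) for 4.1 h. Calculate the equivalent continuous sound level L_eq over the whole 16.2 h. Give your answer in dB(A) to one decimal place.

L_eq = 10·log₁₀[(1/T)·Σ tᵢ·10^(Lᵢ/10)] with T = 16.2 h.
Σ tᵢ·10^(Lᵢ/10) = 4.5·10^(69/10) + 2.3·10^(88/10) + 5.3·10^(88/10) + 4.1·10^(72/10) = 4.896e+09.
L_eq = 10·log₁₀(4.896e+09/16.2) = 84.80 dB(A).

84.8 dB(A)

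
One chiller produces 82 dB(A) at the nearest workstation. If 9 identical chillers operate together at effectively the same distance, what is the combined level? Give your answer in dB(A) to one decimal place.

N identical incoherent sources raise the level by 10·log₁₀ N.
L_total = 82 + 10·log₁₀(9) = 82 + 9.542 = 91.54 dB(A).

91.5 dB(A)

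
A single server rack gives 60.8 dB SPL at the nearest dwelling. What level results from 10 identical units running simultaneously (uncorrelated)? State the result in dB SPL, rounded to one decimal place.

L_total = L₁ + 10·log₁₀ N for N identical incoherent sources.
L_total = 60.8 + 10·log₁₀(10) = 60.8 + 10.000 = 70.80 dB SPL.

70.8 dB SPL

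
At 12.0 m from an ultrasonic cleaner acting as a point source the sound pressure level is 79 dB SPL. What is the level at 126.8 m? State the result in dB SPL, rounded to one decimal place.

Point-source attenuation: ΔL = 20·log₁₀(r₂/r₁) = 20·log₁₀(126.8/12.0) = 20.479 dB.
L₂ = 79 − 20·log₁₀(126.8/12.0) = 79 − 20.479 = 58.52 dB SPL.

58.5 dB SPL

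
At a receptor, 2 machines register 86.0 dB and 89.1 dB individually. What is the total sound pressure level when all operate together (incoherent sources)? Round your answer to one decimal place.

90.8 dB

For uncorrelated sources the intensities add, so convert each level to linear form, sum, and take 10·log₁₀ of the total.
Σ 10^(L/10) = 10^(86.0/10) + 10^(89.1/10) = 1.211e+09.
L_total = 10·log₁₀(1.211e+09) = 90.83 dB.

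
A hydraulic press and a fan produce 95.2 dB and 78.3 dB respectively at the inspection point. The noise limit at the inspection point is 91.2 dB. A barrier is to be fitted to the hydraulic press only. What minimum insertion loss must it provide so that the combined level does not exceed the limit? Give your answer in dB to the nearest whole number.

4 dB

Fixed contribution from the other source: Σ 10^(L/10) = 10^(78.3/10) = 6.761e+07 (78.30 dB).
The limit corresponds to 10^(91.2/10) = 1.318e+09; subtracting the fixed part leaves 1.251e+09 for the hydraulic press, i.e. 90.97 dB.
Required insertion loss = 95.2 − 90.97 = 4.23 dB.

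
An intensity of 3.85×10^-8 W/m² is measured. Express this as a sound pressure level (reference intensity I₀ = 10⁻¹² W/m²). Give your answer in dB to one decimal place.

I/I₀ = 3.85×10^-8/10⁻¹² = 3.85×10^4, and L = 10·log₁₀(I/I₀).
L = 10·(0.5855 + 4) = 45.85 dB.

45.9 dB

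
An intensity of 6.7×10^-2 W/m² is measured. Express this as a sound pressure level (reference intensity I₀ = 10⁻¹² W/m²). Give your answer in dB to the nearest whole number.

108 dB

I/I₀ = 6.7×10^-2/10⁻¹² = 6.7×10^10, and L = 10·log₁₀(I/I₀).
L = 10·(0.8261 + 10) = 108.26 dB.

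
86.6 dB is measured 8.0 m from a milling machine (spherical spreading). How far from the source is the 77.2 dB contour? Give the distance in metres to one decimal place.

23.6 m

The 9.4 dB drop corresponds to a distance ratio of 10^(9.4/20) for a point source.
r₂ = 8.0·10^((86.6−77.2)/20) = 8.0·10^(9.4/20) = 23.61 m.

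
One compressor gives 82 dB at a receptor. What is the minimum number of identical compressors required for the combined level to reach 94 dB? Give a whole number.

16

Need L₁ + 10·log₁₀ N ≥ 94, i.e. log₁₀ N ≥ 1.20.
N ≥ 10^(12.0/10) = 15.849, so N = 16.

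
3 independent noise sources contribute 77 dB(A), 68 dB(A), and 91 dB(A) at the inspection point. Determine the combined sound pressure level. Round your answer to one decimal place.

91.2 dB(A)

For uncorrelated sources the intensities add, so convert each level to linear form, sum, and take 10·log₁₀ of the total.
Σ 10^(L/10) = 10^(77/10) + 10^(68/10) + 10^(91/10) = 1.315e+09.
L_total = 10·log₁₀(1.315e+09) = 91.19 dB(A).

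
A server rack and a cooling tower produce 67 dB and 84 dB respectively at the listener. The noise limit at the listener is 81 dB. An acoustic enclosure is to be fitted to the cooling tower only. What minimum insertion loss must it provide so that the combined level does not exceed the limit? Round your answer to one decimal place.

The untreated sources together contribute 10^(67/10) = 5.012e+06, i.e. 67.00 dB.
To meet 81 dB overall, the treated cooling tower may contribute at most 10^(81/10) − 5.012e+06 = 1.209e+08, i.e. 80.82 dB.
Required insertion loss = 84 − 80.82 = 3.18 dB.

3.2 dB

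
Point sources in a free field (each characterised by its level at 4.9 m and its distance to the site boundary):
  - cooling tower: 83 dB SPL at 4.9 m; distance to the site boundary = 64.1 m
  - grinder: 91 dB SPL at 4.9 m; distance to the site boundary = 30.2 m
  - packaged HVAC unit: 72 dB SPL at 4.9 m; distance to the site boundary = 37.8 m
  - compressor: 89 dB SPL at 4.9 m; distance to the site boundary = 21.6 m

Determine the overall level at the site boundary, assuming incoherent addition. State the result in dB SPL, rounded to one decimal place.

78.8 dB SPL

Apply inverse-square spreading to bring every level to the receiver, then sum 10^(L/10).
cooling tower: 83 − 20·log₁₀(64.1/4.9) = 83 − 22.33 = 60.67 dB SPL.
grinder: 91 − 20·log₁₀(30.2/4.9) = 91 − 15.80 = 75.20 dB SPL.
packaged HVAC unit: 72 − 20·log₁₀(37.8/4.9) = 72 − 17.75 = 54.25 dB SPL.
compressor: 89 − 20·log₁₀(21.6/4.9) = 89 − 12.89 = 76.11 dB SPL.
Σ 10^(L/10) = 7.545e+07 → L_total = 10·log₁₀(7.545e+07) = 78.78 dB SPL.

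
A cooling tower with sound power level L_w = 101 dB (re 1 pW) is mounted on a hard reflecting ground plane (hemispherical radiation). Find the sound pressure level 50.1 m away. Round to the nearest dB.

The power spreads over a hemisphere of area 2π·r², so L_p = L_w − 10·log₁₀(2π·r²).
2π·r² = 1.577e+04 m², 10·log₁₀ of that is 41.979 dB.
L_p = 101 − 41.979 = 59.02 dB.

59 dB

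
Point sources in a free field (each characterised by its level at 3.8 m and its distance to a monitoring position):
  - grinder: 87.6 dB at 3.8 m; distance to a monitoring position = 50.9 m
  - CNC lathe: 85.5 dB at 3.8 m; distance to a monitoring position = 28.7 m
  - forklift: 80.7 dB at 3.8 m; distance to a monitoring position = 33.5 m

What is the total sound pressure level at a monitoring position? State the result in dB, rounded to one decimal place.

70.4 dB

Apply inverse-square spreading to bring every level to the receiver, then sum 10^(L/10).
grinder: 87.6 − 20·log₁₀(50.9/3.8) = 87.6 − 22.54 = 65.06 dB.
CNC lathe: 85.5 − 20·log₁₀(28.7/3.8) = 85.5 − 17.56 = 67.94 dB.
forklift: 80.7 − 20·log₁₀(33.5/3.8) = 80.7 − 18.91 = 61.79 dB.
Σ 10^(L/10) = 1.094e+07 → L_total = 10·log₁₀(1.094e+07) = 70.39 dB.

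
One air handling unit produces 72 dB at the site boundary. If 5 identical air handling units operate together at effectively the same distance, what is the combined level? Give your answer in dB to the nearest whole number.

79 dB

N identical incoherent sources raise the level by 10·log₁₀ N.
L_total = 72 + 10·log₁₀(5) = 72 + 6.990 = 78.99 dB.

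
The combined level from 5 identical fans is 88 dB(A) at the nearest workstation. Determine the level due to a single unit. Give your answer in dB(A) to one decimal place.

5 equal contributions raise the level by 10·log₁₀ 5 = 6.990 dB, so each unit alone gives 88 − 6.990.

81.0 dB(A)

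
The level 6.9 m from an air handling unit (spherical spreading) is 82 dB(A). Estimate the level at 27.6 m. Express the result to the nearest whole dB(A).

Spherical spreading from a point source gives a 20·log₁₀(r₂/r₁) drop.
L₂ = 82 − 20·log₁₀(27.6/6.9) = 82 − 12.041 = 69.96 dB(A).

70 dB(A)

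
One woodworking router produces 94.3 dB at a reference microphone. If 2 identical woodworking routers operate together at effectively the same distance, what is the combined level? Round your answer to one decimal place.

With 2 equal, uncorrelated contributions the intensity is 2× that of one unit, giving a rise of 10·log₁₀ 2.
L_total = 94.3 + 10·log₁₀(2) = 94.3 + 3.010 = 97.31 dB.

97.3 dB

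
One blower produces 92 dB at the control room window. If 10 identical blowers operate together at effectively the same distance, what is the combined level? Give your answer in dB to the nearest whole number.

102 dB

With 10 equal, uncorrelated contributions the intensity is 10× that of one unit, giving a rise of 10·log₁₀ 10.
L_total = 92 + 10·log₁₀(10) = 92 + 10.000 = 102.00 dB.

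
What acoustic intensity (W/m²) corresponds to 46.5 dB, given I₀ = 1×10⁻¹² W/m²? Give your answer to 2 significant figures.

I = I₀·10^(L/10) = 10⁻¹² × 10^(46.5/10) = 10^(-7.350).

4.5e-08 W/m²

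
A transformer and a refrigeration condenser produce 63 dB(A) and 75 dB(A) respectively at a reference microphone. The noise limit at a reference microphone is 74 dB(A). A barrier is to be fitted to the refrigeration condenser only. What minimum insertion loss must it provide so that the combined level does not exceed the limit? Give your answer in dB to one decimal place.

Everything except the refrigeration condenser sums to 10^(63/10) = 1.995e+06 in linear terms, 63.00 dB(A).
The limit corresponds to 10^(74/10) = 2.512e+07; subtracting the fixed part leaves 2.312e+07 for the refrigeration condenser, i.e. 73.64 dB(A).
So the refrigeration condenser must be reduced from 75 to 73.64 dB(A): IL = 1.36 dB.

1.4 dB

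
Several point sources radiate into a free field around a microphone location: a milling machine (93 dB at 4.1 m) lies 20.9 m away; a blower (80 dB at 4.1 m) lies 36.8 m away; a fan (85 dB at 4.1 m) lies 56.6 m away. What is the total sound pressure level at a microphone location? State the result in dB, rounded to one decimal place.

Apply inverse-square spreading to bring every level to the receiver, then sum 10^(L/10).
milling machine: 93 − 20·log₁₀(20.9/4.1) = 93 − 14.15 = 78.85 dB.
blower: 80 − 20·log₁₀(36.8/4.1) = 80 − 19.06 = 60.94 dB.
fan: 85 − 20·log₁₀(56.6/4.1) = 85 − 22.80 = 62.20 dB.
Σ 10^(L/10) = 7.969e+07 → L_total = 10·log₁₀(7.969e+07) = 79.01 dB.

79.0 dB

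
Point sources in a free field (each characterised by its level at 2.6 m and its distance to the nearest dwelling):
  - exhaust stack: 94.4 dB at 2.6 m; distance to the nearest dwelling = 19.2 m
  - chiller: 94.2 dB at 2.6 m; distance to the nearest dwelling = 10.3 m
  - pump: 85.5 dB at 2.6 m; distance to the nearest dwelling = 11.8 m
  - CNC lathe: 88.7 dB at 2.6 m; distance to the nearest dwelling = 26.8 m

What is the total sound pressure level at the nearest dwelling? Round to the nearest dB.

Apply inverse-square spreading to bring every level to the receiver, then sum 10^(L/10).
exhaust stack: 94.4 − 20·log₁₀(19.2/2.6) = 94.4 − 17.37 = 77.03 dB.
chiller: 94.2 − 20·log₁₀(10.3/2.6) = 94.2 − 11.96 = 82.24 dB.
pump: 85.5 − 20·log₁₀(11.8/2.6) = 85.5 − 13.14 = 72.36 dB.
CNC lathe: 88.7 − 20·log₁₀(26.8/2.6) = 88.7 − 20.26 = 68.44 dB.
Σ 10^(L/10) = 2.423e+08 → L_total = 10·log₁₀(2.423e+08) = 83.84 dB.

84 dB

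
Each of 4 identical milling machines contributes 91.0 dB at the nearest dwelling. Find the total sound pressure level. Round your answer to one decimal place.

L_total = L₁ + 10·log₁₀ N for N identical incoherent sources.
L_total = 91.0 + 10·log₁₀(4) = 91.0 + 6.021 = 97.02 dB.

97.0 dB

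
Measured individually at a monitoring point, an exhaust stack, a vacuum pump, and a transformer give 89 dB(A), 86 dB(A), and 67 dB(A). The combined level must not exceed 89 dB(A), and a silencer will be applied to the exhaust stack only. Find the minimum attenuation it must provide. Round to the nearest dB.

The untreated sources together contribute 10^(86/10) + 10^(67/10) = 4.031e+08, i.e. 86.05 dB(A).
The limit corresponds to 10^(89/10) = 7.943e+08; subtracting the fixed part leaves 3.912e+08 for the exhaust stack, i.e. 85.92 dB(A).
Required insertion loss = 89 − 85.92 = 3.08 dB.

3 dB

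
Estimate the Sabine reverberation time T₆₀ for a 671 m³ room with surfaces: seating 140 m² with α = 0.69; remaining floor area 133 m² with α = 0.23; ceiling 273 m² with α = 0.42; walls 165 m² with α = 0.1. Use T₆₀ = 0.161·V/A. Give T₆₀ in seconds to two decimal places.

Summing Sᵢαᵢ: 140·0.69 + 133·0.23 + 273·0.42 + 165·0.1 = 258.35 m².
T₆₀ = 0.161 × 671 / 258.35 = 0.418 s.

0.42 s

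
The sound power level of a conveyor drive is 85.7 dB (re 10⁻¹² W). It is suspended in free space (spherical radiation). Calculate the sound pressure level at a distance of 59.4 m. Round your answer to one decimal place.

39.2 dB

The power spreads over a sphere of area 4π·r², so L_p = L_w − 10·log₁₀(4π·r²).
4π·r² = 4.434e+04 m², 10·log₁₀ of that is 46.468 dB.
L_p = 85.7 − 46.468 = 39.23 dB.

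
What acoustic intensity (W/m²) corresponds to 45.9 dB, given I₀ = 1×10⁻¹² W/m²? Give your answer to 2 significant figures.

3.9e-08 W/m²

L = 10·log₁₀(I/I₀) ⇒ I = I₀·10^(L/10) = 10⁻¹² × 10^4.59.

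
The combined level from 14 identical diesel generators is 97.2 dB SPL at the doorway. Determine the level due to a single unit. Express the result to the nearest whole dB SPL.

86 dB SPL

For N identical incoherent sources L_total = L₁ + 10·log₁₀ N, so L₁ = 97.2 − 10·log₁₀(14) = 97.2 − 11.461.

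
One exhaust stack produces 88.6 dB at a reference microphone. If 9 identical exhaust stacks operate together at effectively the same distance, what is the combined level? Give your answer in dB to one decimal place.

N identical incoherent sources raise the level by 10·log₁₀ N.
L_total = 88.6 + 10·log₁₀(9) = 88.6 + 9.542 = 98.14 dB.

98.1 dB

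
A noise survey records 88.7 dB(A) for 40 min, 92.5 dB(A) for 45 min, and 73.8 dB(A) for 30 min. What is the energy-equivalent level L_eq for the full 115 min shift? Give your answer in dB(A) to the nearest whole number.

90 dB(A)

Weight each interval's intensity by its duration and average over T = 115 min:
Σ tᵢ·10^(Lᵢ/10) = 40·10^(88.7/10) + 45·10^(92.5/10) + 30·10^(73.8/10) = 1.104e+11.
L_eq = 10·log₁₀(1.104e+11/115) = 89.82 dB(A).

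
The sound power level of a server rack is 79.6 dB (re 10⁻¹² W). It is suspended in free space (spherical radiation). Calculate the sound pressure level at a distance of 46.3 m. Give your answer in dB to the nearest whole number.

35 dB

The power spreads over a sphere of area 4π·r², so L_p = L_w − 10·log₁₀(4π·r²).
4π·r² = 2.694e+04 m², 10·log₁₀ of that is 44.304 dB.
L_p = 79.6 − 44.304 = 35.30 dB.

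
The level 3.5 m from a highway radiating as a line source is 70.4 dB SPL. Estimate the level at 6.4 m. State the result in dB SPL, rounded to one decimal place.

67.8 dB SPL

Cylindrical spreading from a line source gives a 10·log₁₀(r₂/r₁) drop.
L₂ = 70.4 − 10·log₁₀(6.4/3.5) = 70.4 − 2.621 = 67.78 dB SPL.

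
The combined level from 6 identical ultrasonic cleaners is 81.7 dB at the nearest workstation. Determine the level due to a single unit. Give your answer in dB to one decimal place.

Dividing the total intensity by 6 lowers the level by 10·log₁₀ 6 = 7.782 dB: L₁ = 81.7 − 7.782.

73.9 dB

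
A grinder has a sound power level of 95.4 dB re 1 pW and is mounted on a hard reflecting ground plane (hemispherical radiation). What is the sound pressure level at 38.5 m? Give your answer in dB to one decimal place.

L_p = L_w − 10·log₁₀(2π·r²) with r = 38.5 m.
2π·r² = 9313 m², 10·log₁₀ of that is 39.691 dB.
L_p = 95.4 − 39.691 = 55.71 dB.

55.7 dB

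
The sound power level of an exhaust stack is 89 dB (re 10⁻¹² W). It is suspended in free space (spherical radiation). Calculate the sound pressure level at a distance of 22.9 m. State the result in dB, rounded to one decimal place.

50.8 dB

Free-field spherical radiation: L_p = L_w − 10·log₁₀(4π·r²), r = 22.9 m.
4π·r² = 6590 m², 10·log₁₀ of that is 38.189 dB.
L_p = 89 − 38.189 = 50.81 dB.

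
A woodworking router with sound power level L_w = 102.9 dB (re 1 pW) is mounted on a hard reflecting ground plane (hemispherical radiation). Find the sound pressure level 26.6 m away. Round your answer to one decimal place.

66.4 dB

Free-field hemispherical radiation: L_p = L_w − 10·log₁₀(2π·r²), r = 26.6 m.
2π·r² = 4446 m², 10·log₁₀ of that is 36.479 dB.
L_p = 102.9 − 36.479 = 66.42 dB.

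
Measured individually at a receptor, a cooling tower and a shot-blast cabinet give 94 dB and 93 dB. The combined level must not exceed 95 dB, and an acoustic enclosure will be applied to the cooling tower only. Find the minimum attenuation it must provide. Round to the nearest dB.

Fixed contribution from the other source: Σ 10^(L/10) = 10^(93/10) = 1.995e+09 (93.00 dB).
To meet 95 dB overall, the treated cooling tower may contribute at most 10^(95/10) − 1.995e+09 = 1.167e+09, i.e. 90.67 dB.
Required insertion loss = 94 − 90.67 = 3.33 dB.

3 dB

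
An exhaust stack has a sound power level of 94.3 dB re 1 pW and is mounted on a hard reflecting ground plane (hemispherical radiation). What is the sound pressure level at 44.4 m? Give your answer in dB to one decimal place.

53.4 dB

The power spreads over a hemisphere of area 2π·r², so L_p = L_w − 10·log₁₀(2π·r²).
2π·r² = 1.239e+04 m², 10·log₁₀ of that is 40.929 dB.
L_p = 94.3 − 40.929 = 53.37 dB.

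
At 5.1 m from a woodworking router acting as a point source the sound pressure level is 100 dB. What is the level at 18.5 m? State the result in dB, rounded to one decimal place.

For a point source, L₂ = L₁ − 20·log₁₀(r₂/r₁).
L₂ = 100 − 20·log₁₀(18.5/5.1) = 100 − 11.192 = 88.81 dB.

88.8 dB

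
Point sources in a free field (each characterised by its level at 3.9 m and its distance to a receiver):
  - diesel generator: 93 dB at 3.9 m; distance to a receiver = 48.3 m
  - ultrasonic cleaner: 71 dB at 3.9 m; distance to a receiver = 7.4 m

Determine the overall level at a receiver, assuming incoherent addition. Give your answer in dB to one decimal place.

Propagate each source to the receiver with L = L_ref − 20·log₁₀(r/r_ref), then add intensities.
diesel generator: 93 − 20·log₁₀(48.3/3.9) = 93 − 21.86 = 71.14 dB.
ultrasonic cleaner: 71 − 20·log₁₀(7.4/3.9) = 71 − 5.56 = 65.44 dB.
Σ 10^(L/10) = 1.651e+07 → L_total = 10·log₁₀(1.651e+07) = 72.18 dB.

72.2 dB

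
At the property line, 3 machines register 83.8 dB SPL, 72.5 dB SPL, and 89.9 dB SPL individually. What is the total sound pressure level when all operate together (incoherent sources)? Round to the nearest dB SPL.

91 dB SPL

For uncorrelated sources the intensities add, so convert each level to linear form, sum, and take 10·log₁₀ of the total.
Σ 10^(L/10) = 10^(83.8/10) + 10^(72.5/10) + 10^(89.9/10) = 1.235e+09.
L_total = 10·log₁₀(1.235e+09) = 90.92 dB SPL.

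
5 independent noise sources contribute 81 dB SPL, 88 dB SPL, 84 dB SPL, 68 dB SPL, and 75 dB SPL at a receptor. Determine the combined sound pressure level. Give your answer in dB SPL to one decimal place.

Incoherent sources combine by intensity addition: L_total = 10·log₁₀(Σ 10^(L_i/10)).
Σ 10^(L/10) = 10^(81/10) + 10^(88/10) + 10^(84/10) + 10^(68/10) + 10^(75/10) = 1.046e+09.
L_total = 10·log₁₀(1.046e+09) = 90.20 dB SPL.

90.2 dB SPL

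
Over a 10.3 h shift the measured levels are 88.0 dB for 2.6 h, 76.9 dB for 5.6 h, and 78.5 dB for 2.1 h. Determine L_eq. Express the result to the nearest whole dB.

83 dB

The energy average is taken in the linear domain: L_eq = 10·log₁₀[(Σ tᵢ·10^(Lᵢ/10))/T], T = 10.3 h.
Σ tᵢ·10^(Lᵢ/10) = 2.6·10^(88.0/10) + 5.6·10^(76.9/10) + 2.1·10^(78.5/10) = 2.063e+09.
L_eq = 10·log₁₀(2.063e+09/10.3) = 83.02 dB.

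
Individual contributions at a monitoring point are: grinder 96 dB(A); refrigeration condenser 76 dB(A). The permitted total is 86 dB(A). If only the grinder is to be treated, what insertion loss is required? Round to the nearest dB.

Fixed contribution from the other source: Σ 10^(L/10) = 10^(76/10) = 3.981e+07 (76.00 dB(A)).
The limit corresponds to 10^(86/10) = 3.981e+08; subtracting the fixed part leaves 3.583e+08 for the grinder, i.e. 85.54 dB(A).
So the grinder must be reduced from 96 to 85.54 dB(A): IL = 10.46 dB.

10 dB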